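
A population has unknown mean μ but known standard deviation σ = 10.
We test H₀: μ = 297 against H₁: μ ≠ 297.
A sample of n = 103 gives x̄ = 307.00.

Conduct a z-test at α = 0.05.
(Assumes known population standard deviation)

Standard error: SE = σ/√n = 10/√103 = 0.9853
z-statistic: z = (x̄ - μ₀)/SE = (307.00 - 297)/0.9853 = 10.1492
Critical value: ±1.960
p-value < 0.0001
Decision: reject H₀

Answer: z = 10.1492, reject H₀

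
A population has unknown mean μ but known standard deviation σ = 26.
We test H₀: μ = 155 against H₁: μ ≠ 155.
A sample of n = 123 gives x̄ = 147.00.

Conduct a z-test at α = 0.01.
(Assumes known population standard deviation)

Standard error: SE = σ/√n = 26/√123 = 2.3443
z-statistic: z = (x̄ - μ₀)/SE = (147.00 - 155)/2.3443 = -3.4125
Critical value: ±2.576
p-value = 0.0006
Decision: reject H₀

Answer: z = -3.4125, reject H₀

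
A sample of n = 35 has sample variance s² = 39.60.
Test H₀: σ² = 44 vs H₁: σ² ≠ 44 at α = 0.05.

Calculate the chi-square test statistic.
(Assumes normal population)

df = n - 1 = 34
χ² = (n-1)s²/σ₀² = 34×39.60/44 = 30.6000
Critical values: χ²_{0.975,34} = 19.806, χ²_{0.025,34} = 51.966
Rejection region: χ² < 19.806 or χ² > 51.966
Decision: fail to reject H₀

Answer: χ² = 30.6000, fail to reject H₀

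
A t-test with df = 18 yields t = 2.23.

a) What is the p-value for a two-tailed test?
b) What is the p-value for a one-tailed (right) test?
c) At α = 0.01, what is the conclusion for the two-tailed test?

Answer: a) 0.0387, b) 0.0194, c) fail to reject H₀

Derivation:
Using t-distribution with df = 18:
a) Two-tailed: p = 2×P(T > 2.23) = 0.0387
b) One-tailed: p = P(T > 2.23) = 0.0194
c) 0.0387 ≥ 0.01, fail to reject H₀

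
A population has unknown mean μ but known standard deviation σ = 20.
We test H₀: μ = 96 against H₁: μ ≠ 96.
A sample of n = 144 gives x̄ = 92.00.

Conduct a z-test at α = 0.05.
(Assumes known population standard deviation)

Standard error: SE = σ/√n = 20/√144 = 1.6667
z-statistic: z = (x̄ - μ₀)/SE = (92.00 - 96)/1.6667 = -2.4000
Critical value: ±1.960
p-value = 0.0164
Decision: reject H₀

Answer: z = -2.4000, reject H₀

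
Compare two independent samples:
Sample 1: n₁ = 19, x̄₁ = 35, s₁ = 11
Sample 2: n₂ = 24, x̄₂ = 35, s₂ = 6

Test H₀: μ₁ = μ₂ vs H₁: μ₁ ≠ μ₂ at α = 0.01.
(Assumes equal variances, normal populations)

Pooled variance: s²_p = [18×11² + 23×6²]/(41) = 73.3171
s_p = 8.5625
SE = s_p×√(1/n₁ + 1/n₂) = 8.5625×√(1/19 + 1/24) = 2.6294
t = (x̄₁ - x̄₂)/SE = (35 - 35)/2.6294 = 0.0000
df = 41, t-critical = ±2.701
Decision: fail to reject H₀

Answer: t = 0.0000, fail to reject H₀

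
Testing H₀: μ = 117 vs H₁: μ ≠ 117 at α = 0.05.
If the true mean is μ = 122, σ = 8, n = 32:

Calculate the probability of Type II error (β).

SE = σ/√n = 8/√32 = 1.4142
Critical values: μ₀ ± z_0.025×SE = 117 ± 1.960×1.4142
Acceptance region: (114.2282, 119.7718)
Under H₁ (μ = 122): z_high = (119.7718 - 122)/1.4142 = -1.5756, z_low = (114.2282 - 122)/1.4142 = -5.4955
β = P(not reject | H₁) = Φ(-1.5756) - Φ(-5.4955) ≈ 0.0576

Answer: β ≈ 0.0576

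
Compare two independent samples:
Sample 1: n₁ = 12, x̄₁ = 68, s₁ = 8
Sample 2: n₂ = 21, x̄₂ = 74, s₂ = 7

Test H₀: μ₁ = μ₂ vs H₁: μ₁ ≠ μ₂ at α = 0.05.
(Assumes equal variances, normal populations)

Pooled variance: s²_p = [11×8² + 20×7²]/(31) = 54.3226
s_p = 7.3704
SE = s_p×√(1/n₁ + 1/n₂) = 7.3704×√(1/12 + 1/21) = 2.6672
t = (x̄₁ - x̄₂)/SE = (68 - 74)/2.6672 = -2.2496
df = 31, t-critical = ±2.040
Decision: reject H₀

Answer: t = -2.2496, reject H₀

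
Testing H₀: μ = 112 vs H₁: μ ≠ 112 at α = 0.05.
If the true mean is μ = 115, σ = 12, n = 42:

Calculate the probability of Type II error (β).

Answer: β ≈ 0.6328

Derivation:
SE = σ/√n = 12/√42 = 1.8516
Critical values: μ₀ ± z_0.025×SE = 112 ± 1.960×1.8516
Acceptance region: (108.3709, 115.6291)
Under H₁ (μ = 115): z_high = (115.6291 - 115)/1.8516 = 0.3398, z_low = (108.3709 - 115)/1.8516 = -3.5802
β = P(not reject | H₁) = Φ(0.3398) - Φ(-3.5802) ≈ 0.6328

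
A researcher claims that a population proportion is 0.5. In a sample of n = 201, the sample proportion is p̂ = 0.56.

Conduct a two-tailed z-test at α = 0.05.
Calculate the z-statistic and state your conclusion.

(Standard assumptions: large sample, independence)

Answer: z = 1.7013, fail to reject H₀

Derivation:
H₀: p = 0.5, H₁: p ≠ 0.5
Standard error: SE = √(p₀(1-p₀)/n) = √(0.5×0.5/201) = 0.035267
z-statistic: z = (p̂ - p₀)/SE = (0.56 - 0.5)/0.035267 = 1.7013
Critical value: z_0.025 = ±1.960
p-value = 0.0889
Decision: fail to reject H₀ at α = 0.05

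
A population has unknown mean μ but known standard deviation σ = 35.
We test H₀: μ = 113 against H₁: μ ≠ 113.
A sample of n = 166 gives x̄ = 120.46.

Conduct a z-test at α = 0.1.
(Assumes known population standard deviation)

Answer: z = 2.7462, reject H₀

Derivation:
Standard error: SE = σ/√n = 35/√166 = 2.7165
z-statistic: z = (x̄ - μ₀)/SE = (120.46 - 113)/2.7165 = 2.7462
Critical value: ±1.645
p-value = 0.0060
Decision: reject H₀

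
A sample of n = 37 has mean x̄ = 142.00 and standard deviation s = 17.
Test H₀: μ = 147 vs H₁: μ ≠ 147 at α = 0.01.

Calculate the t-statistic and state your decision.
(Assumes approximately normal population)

Answer: t = -1.7890, fail to reject H₀

Derivation:
df = n - 1 = 36
SE = s/√n = 17/√37 = 2.7948
t = (x̄ - μ₀)/SE = (142.00 - 147)/2.7948 = -1.7890
Critical value: t_{0.005,36} = ±2.719
p-value ≈ 0.0820
Decision: fail to reject H₀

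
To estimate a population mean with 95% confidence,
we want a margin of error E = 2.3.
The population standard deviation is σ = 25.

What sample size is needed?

Answer: n = 454

Derivation:
z_0.025 = 1.960
n = (z×σ/E)² = (1.960×25/2.3)²
n = 453.8752
Round up: n = 454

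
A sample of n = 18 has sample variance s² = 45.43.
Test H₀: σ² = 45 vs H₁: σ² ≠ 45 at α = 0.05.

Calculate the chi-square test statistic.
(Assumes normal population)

df = n - 1 = 17
χ² = (n-1)s²/σ₀² = 17×45.43/45 = 17.1624
Critical values: χ²_{0.975,17} = 7.564, χ²_{0.025,17} = 30.191
Rejection region: χ² < 7.564 or χ² > 30.191
Decision: fail to reject H₀

Answer: χ² = 17.1624, fail to reject H₀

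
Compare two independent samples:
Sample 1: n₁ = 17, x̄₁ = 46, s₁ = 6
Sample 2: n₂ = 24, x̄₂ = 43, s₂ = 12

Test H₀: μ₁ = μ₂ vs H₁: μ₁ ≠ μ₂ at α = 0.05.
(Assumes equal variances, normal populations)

Pooled variance: s²_p = [16×6² + 23×12²]/(39) = 99.6923
s_p = 9.9846
SE = s_p×√(1/n₁ + 1/n₂) = 9.9846×√(1/17 + 1/24) = 3.1651
t = (x̄₁ - x̄₂)/SE = (46 - 43)/3.1651 = 0.9478
df = 39, t-critical = ±2.023
Decision: fail to reject H₀

Answer: t = 0.9478, fail to reject H₀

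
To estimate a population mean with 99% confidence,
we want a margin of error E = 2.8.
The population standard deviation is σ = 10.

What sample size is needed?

Answer: n = 85

Derivation:
z_0.005 = 2.576
n = (z×σ/E)² = (2.576×10/2.8)²
n = 84.6400
Round up: n = 85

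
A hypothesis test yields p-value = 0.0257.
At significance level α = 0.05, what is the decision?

Compare p-value to α:
0.0257 < 0.05
Decision: reject H₀

Answer: reject H₀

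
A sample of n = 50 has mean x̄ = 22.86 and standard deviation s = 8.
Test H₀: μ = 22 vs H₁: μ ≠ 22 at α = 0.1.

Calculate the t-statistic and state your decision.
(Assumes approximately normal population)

Answer: t = 0.7601, fail to reject H₀

Derivation:
df = n - 1 = 49
SE = s/√n = 8/√50 = 1.1314
t = (x̄ - μ₀)/SE = (22.86 - 22)/1.1314 = 0.7601
Critical value: t_{0.05,49} = ±1.677
p-value ≈ 0.4508
Decision: fail to reject H₀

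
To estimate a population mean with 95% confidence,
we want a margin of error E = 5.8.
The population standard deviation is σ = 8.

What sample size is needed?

z_0.025 = 1.960
n = (z×σ/E)² = (1.960×8/5.8)²
n = 7.3086
Round up: n = 8

Answer: n = 8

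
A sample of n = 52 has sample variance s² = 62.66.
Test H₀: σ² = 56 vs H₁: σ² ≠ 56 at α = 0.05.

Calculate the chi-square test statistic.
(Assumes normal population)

df = n - 1 = 51
χ² = (n-1)s²/σ₀² = 51×62.66/56 = 57.0654
Critical values: χ²_{0.975,51} = 33.162, χ²_{0.025,51} = 72.616
Rejection region: χ² < 33.162 or χ² > 72.616
Decision: fail to reject H₀

Answer: χ² = 57.0654, fail to reject H₀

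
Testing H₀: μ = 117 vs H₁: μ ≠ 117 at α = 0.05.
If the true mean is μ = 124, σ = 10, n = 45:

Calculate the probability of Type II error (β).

SE = σ/√n = 10/√45 = 1.4907
Critical values: μ₀ ± z_0.025×SE = 117 ± 1.960×1.4907
Acceptance region: (114.0782, 119.9218)
Under H₁ (μ = 124): z_high = (119.9218 - 124)/1.4907 = -2.7358, z_low = (114.0782 - 124)/1.4907 = -6.6558
β = P(not reject | H₁) = Φ(-2.7358) - Φ(-6.6558) ≈ 0.0031

Answer: β ≈ 0.0031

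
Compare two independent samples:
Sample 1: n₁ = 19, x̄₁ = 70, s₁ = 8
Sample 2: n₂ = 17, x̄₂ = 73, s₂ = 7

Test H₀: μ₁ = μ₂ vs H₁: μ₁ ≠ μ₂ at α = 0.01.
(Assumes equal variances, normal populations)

Pooled variance: s²_p = [18×8² + 16×7²]/(34) = 56.9412
s_p = 7.5459
SE = s_p×√(1/n₁ + 1/n₂) = 7.5459×√(1/19 + 1/17) = 2.5192
t = (x̄₁ - x̄₂)/SE = (70 - 73)/2.5192 = -1.1909
df = 34, t-critical = ±2.728
Decision: fail to reject H₀

Answer: t = -1.1909, fail to reject H₀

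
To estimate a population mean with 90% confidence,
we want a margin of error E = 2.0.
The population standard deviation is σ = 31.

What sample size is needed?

Answer: n = 651

Derivation:
z_0.05 = 1.645
n = (z×σ/E)² = (1.645×31/2.0)²
n = 650.1225
Round up: n = 651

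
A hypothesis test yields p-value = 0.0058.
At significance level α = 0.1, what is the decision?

Answer: reject H₀

Derivation:
Compare p-value to α:
0.0058 < 0.1
Decision: reject H₀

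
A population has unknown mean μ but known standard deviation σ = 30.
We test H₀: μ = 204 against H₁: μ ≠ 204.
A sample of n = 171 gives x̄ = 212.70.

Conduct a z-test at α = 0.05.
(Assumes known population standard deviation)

Answer: z = 3.7922, reject H₀

Derivation:
Standard error: SE = σ/√n = 30/√171 = 2.2942
z-statistic: z = (x̄ - μ₀)/SE = (212.70 - 204)/2.2942 = 3.7922
Critical value: ±1.960
p-value = 0.0001
Decision: reject H₀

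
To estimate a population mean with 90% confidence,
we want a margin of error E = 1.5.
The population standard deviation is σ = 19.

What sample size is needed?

Answer: n = 435

Derivation:
z_0.05 = 1.645
n = (z×σ/E)² = (1.645×19/1.5)²
n = 434.1667
Round up: n = 435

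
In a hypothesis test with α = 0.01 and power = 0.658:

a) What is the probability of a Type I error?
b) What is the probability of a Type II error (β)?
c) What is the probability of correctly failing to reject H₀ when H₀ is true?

a) Type I error probability = α = 0.01
b) Power = P(reject H₀ | H₁ true) = 1 - β = 0.658, so Type II error probability = β = 1 - Power = 0.342
c) P(fail to reject H₀ | H₀ true) = 1 - α = 0.99

Answer: a) 0.01, b) 0.342, c) 0.99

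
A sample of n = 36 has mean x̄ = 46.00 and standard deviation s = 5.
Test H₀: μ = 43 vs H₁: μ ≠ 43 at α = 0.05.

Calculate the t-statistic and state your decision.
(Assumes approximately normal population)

df = n - 1 = 35
SE = s/√n = 5/√36 = 0.8333
t = (x̄ - μ₀)/SE = (46.00 - 43)/0.8333 = 3.6001
Critical value: t_{0.025,35} = ±2.030
p-value ≈ 0.0010
Decision: reject H₀

Answer: t = 3.6001, reject H₀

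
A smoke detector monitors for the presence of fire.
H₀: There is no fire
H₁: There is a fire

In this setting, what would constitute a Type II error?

Type I error: rejecting H₀ when it is actually true (false positive).
Type II error: failing to reject H₀ when H₁ is actually true (false negative).

Answer: The alarm fails to sound when there actually is a fire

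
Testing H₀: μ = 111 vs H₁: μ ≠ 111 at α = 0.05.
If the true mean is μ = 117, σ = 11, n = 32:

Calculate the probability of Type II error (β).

SE = σ/√n = 11/√32 = 1.9445
Critical values: μ₀ ± z_0.025×SE = 111 ± 1.960×1.9445
Acceptance region: (107.1888, 114.8112)
Under H₁ (μ = 117): z_high = (114.8112 - 117)/1.9445 = -1.1256, z_low = (107.1888 - 117)/1.9445 = -5.0456
β = P(not reject | H₁) = Φ(-1.1256) - Φ(-5.0456) ≈ 0.1302

Answer: β ≈ 0.1302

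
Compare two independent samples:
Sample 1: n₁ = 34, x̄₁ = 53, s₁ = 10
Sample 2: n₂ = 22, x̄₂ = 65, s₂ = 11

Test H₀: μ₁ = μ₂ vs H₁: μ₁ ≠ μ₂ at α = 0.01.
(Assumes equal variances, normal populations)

Pooled variance: s²_p = [33×10² + 21×11²]/(54) = 108.1667
s_p = 10.4003
SE = s_p×√(1/n₁ + 1/n₂) = 10.4003×√(1/34 + 1/22) = 2.8457
t = (x̄₁ - x̄₂)/SE = (53 - 65)/2.8457 = -4.2169
df = 54, t-critical = ±2.670
Decision: reject H₀

Answer: t = -4.2169, reject H₀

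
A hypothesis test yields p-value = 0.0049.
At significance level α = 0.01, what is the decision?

Answer: reject H₀

Derivation:
Compare p-value to α:
0.0049 < 0.01
Decision: reject H₀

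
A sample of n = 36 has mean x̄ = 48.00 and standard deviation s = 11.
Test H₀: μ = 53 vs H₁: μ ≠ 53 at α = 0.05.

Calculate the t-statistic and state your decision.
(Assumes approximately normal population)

Answer: t = -2.7273, reject H₀

Derivation:
df = n - 1 = 35
SE = s/√n = 11/√36 = 1.8333
t = (x̄ - μ₀)/SE = (48.00 - 53)/1.8333 = -2.7273
Critical value: t_{0.025,35} = ±2.030
p-value ≈ 0.0099
Decision: reject H₀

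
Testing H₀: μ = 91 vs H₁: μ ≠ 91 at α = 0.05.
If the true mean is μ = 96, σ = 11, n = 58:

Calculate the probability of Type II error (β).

Answer: β ≈ 0.0666

Derivation:
SE = σ/√n = 11/√58 = 1.4444
Critical values: μ₀ ± z_0.025×SE = 91 ± 1.960×1.4444
Acceptance region: (88.1690, 93.8310)
Under H₁ (μ = 96): z_high = (93.8310 - 96)/1.4444 = -1.5017, z_low = (88.1690 - 96)/1.4444 = -5.4216
β = P(not reject | H₁) = Φ(-1.5017) - Φ(-5.4216) ≈ 0.0666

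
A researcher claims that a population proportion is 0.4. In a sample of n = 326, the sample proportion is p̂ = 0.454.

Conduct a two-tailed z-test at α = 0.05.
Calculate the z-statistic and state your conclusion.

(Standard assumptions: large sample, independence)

Answer: z = 1.9902, reject H₀

Derivation:
H₀: p = 0.4, H₁: p ≠ 0.4
Standard error: SE = √(p₀(1-p₀)/n) = √(0.4×0.6/326) = 0.027133
z-statistic: z = (p̂ - p₀)/SE = (0.454 - 0.4)/0.027133 = 1.9902
Critical value: z_0.025 = ±1.960
p-value = 0.0466
Decision: reject H₀ at α = 0.05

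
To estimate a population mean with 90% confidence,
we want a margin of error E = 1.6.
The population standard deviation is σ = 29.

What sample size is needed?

z_0.05 = 1.645
n = (z×σ/E)² = (1.645×29/1.6)²
n = 888.9715
Round up: n = 889

Answer: n = 889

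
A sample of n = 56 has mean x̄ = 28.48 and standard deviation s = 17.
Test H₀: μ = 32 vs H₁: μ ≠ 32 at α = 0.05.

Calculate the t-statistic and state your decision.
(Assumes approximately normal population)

df = n - 1 = 55
SE = s/√n = 17/√56 = 2.2717
t = (x̄ - μ₀)/SE = (28.48 - 32)/2.2717 = -1.5495
Critical value: t_{0.025,55} = ±2.004
p-value ≈ 0.1270
Decision: fail to reject H₀

Answer: t = -1.5495, fail to reject H₀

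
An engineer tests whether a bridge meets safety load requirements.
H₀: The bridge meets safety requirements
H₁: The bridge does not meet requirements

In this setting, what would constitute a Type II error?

Type I error (α): Rejecting H₀ when H₀ is true
Type II error (β): Failing to reject H₀ when H₁ is true

Answer: Declaring an unsafe bridge to be safe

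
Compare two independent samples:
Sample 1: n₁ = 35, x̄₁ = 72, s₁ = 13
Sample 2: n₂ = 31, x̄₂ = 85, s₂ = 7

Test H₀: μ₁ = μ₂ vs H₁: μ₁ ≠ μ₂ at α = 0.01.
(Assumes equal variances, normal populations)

Pooled variance: s²_p = [34×13² + 30×7²]/(64) = 112.7500
s_p = 10.6184
SE = s_p×√(1/n₁ + 1/n₂) = 10.6184×√(1/35 + 1/31) = 2.6189
t = (x̄₁ - x̄₂)/SE = (72 - 85)/2.6189 = -4.9639
df = 64, t-critical = ±2.655
Decision: reject H₀

Answer: t = -4.9639, reject H₀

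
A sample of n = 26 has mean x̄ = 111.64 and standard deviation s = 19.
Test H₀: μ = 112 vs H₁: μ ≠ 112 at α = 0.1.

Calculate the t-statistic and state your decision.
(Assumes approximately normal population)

df = n - 1 = 25
SE = s/√n = 19/√26 = 3.7262
t = (x̄ - μ₀)/SE = (111.64 - 112)/3.7262 = -0.0966
Critical value: t_{0.05,25} = ±1.708
p-value ≈ 0.9238
Decision: fail to reject H₀

Answer: t = -0.0966, fail to reject H₀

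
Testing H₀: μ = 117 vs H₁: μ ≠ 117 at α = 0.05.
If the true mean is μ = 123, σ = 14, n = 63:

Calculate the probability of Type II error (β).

SE = σ/√n = 14/√63 = 1.7638
Critical values: μ₀ ± z_0.025×SE = 117 ± 1.960×1.7638
Acceptance region: (113.5430, 120.4570)
Under H₁ (μ = 123): z_high = (120.4570 - 123)/1.7638 = -1.4418, z_low = (113.5430 - 123)/1.7638 = -5.3617
β = P(not reject | H₁) = Φ(-1.4418) - Φ(-5.3617) ≈ 0.0747

Answer: β ≈ 0.0747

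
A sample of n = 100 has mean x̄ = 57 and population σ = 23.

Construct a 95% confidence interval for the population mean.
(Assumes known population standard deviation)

Confidence level: 95%, α = 0.05
z_0.025 = 1.960
SE = σ/√n = 23/√100 = 2.3000
Margin of error = 1.960 × 2.3000 = 4.5080
CI: x̄ ± margin = 57 ± 4.5080
CI: (52.4920, 61.5080)

Answer: (52.4920, 61.5080)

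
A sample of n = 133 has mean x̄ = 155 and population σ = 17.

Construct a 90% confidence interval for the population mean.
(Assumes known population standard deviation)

Answer: (152.5751, 157.4249)

Derivation:
Confidence level: 90%, α = 0.1
z_0.05 = 1.645
SE = σ/√n = 17/√133 = 1.4741
Margin of error = 1.645 × 1.4741 = 2.4249
CI: x̄ ± margin = 155 ± 2.4249
CI: (152.5751, 157.4249)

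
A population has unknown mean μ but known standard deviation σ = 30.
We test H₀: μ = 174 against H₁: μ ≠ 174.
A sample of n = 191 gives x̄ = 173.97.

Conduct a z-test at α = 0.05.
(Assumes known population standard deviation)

Answer: z = -0.0138, fail to reject H₀

Derivation:
Standard error: SE = σ/√n = 30/√191 = 2.1707
z-statistic: z = (x̄ - μ₀)/SE = (173.97 - 174)/2.1707 = -0.0138
Critical value: ±1.960
p-value = 0.9890
Decision: fail to reject H₀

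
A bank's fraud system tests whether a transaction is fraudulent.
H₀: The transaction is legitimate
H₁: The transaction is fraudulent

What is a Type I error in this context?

Answer: Blocking a legitimate transaction as fraud

Derivation:
Type I error: rejecting H₀ when it is actually true (false positive).
Type II error: failing to reject H₀ when H₁ is actually true (false negative).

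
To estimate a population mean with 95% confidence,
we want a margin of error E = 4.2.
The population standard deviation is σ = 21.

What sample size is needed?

Answer: n = 97

Derivation:
z_0.025 = 1.960
n = (z×σ/E)² = (1.960×21/4.2)²
n = 96.0400
Round up: n = 97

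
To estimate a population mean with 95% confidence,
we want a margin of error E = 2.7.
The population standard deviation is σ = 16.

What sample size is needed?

Answer: n = 135

Derivation:
z_0.025 = 1.960
n = (z×σ/E)² = (1.960×16/2.7)²
n = 134.9039
Round up: n = 135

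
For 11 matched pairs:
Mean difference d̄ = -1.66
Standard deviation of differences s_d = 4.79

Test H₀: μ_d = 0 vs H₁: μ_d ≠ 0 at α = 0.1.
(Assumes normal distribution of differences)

df = n - 1 = 10
SE = s_d/√n = 4.79/√11 = 1.4442
t = d̄/SE = -1.66/1.4442 = -1.1494
Critical value: t_{0.05,10} = ±1.812
p-value ≈ 0.2771
Decision: fail to reject H₀

Answer: t = -1.1494, fail to reject H₀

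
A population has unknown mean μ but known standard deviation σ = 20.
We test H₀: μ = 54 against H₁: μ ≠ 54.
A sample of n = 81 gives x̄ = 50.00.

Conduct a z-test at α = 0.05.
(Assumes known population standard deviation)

Standard error: SE = σ/√n = 20/√81 = 2.2222
z-statistic: z = (x̄ - μ₀)/SE = (50.00 - 54)/2.2222 = -1.8000
Critical value: ±1.960
p-value = 0.0719
Decision: fail to reject H₀

Answer: z = -1.8000, fail to reject H₀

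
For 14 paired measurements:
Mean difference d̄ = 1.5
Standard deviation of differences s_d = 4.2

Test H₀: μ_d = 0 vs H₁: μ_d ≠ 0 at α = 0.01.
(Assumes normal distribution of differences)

Answer: t = 1.3363, fail to reject H₀

Derivation:
df = n - 1 = 13
SE = s_d/√n = 4.2/√14 = 1.1225
t = d̄/SE = 1.5/1.1225 = 1.3363
Critical value: t_{0.005,13} = ±3.012
p-value ≈ 0.2044
Decision: fail to reject H₀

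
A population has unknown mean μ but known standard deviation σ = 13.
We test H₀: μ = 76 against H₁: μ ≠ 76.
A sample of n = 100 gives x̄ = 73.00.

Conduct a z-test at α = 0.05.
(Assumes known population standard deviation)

Standard error: SE = σ/√n = 13/√100 = 1.3000
z-statistic: z = (x̄ - μ₀)/SE = (73.00 - 76)/1.3000 = -2.3077
Critical value: ±1.960
p-value = 0.0210
Decision: reject H₀

Answer: z = -2.3077, reject H₀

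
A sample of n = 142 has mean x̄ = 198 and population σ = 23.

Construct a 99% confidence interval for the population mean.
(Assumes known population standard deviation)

Answer: (193.0281, 202.9719)

Derivation:
Confidence level: 99%, α = 0.01
z_0.005 = 2.576
SE = σ/√n = 23/√142 = 1.9301
Margin of error = 2.576 × 1.9301 = 4.9719
CI: x̄ ± margin = 198 ± 4.9719
CI: (193.0281, 202.9719)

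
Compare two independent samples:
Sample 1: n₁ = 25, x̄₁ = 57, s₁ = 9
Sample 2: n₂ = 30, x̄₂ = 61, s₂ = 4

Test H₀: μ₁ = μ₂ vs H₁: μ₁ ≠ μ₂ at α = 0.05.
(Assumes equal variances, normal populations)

Pooled variance: s²_p = [24×9² + 29×4²]/(53) = 45.4340
s_p = 6.7405
SE = s_p×√(1/n₁ + 1/n₂) = 6.7405×√(1/25 + 1/30) = 1.8253
t = (x̄₁ - x̄₂)/SE = (57 - 61)/1.8253 = -2.1914
df = 53, t-critical = ±2.006
Decision: reject H₀

Answer: t = -2.1914, reject H₀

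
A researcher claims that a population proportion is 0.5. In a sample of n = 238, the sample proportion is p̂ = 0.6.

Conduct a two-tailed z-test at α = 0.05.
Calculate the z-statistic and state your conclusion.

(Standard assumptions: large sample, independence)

H₀: p = 0.5, H₁: p ≠ 0.5
Standard error: SE = √(p₀(1-p₀)/n) = √(0.5×0.5/238) = 0.032410
z-statistic: z = (p̂ - p₀)/SE = (0.6 - 0.5)/0.032410 = 3.0855
Critical value: z_0.025 = ±1.960
p-value = 0.0020
Decision: reject H₀ at α = 0.05

Answer: z = 3.0855, reject H₀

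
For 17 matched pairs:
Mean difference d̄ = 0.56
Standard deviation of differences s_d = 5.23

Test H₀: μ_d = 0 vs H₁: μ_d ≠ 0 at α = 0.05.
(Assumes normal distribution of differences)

Answer: t = 0.4415, fail to reject H₀

Derivation:
df = n - 1 = 16
SE = s_d/√n = 5.23/√17 = 1.2685
t = d̄/SE = 0.56/1.2685 = 0.4415
Critical value: t_{0.025,16} = ±2.120
p-value ≈ 0.6648
Decision: fail to reject H₀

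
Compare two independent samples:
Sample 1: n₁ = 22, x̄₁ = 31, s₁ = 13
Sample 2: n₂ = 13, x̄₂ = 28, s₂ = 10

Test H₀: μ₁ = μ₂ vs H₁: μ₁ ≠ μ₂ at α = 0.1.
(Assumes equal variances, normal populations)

Pooled variance: s²_p = [21×13² + 12×10²]/(33) = 143.9091
s_p = 11.9962
SE = s_p×√(1/n₁ + 1/n₂) = 11.9962×√(1/22 + 1/13) = 4.1966
t = (x̄₁ - x̄₂)/SE = (31 - 28)/4.1966 = 0.7149
df = 33, t-critical = ±1.692
Decision: fail to reject H₀

Answer: t = 0.7149, fail to reject H₀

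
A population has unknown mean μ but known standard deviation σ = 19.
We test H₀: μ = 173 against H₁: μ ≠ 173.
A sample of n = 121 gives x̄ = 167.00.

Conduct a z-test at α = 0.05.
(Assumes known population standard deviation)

Answer: z = -3.4736, reject H₀

Derivation:
Standard error: SE = σ/√n = 19/√121 = 1.7273
z-statistic: z = (x̄ - μ₀)/SE = (167.00 - 173)/1.7273 = -3.4736
Critical value: ±1.960
p-value = 0.0005
Decision: reject H₀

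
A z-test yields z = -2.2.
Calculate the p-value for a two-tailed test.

For z = -2.2:
p = 2×P(Z > |-2.2|) = 2×(1 - Φ(2.2)) = 0.0278

Answer: p-value ≈ 0.0278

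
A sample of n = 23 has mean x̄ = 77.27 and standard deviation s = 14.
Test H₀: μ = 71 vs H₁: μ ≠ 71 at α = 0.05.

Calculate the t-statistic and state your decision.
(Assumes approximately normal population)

Answer: t = 2.1478, reject H₀

Derivation:
df = n - 1 = 22
SE = s/√n = 14/√23 = 2.9192
t = (x̄ - μ₀)/SE = (77.27 - 71)/2.9192 = 2.1478
Critical value: t_{0.025,22} = ±2.074
p-value ≈ 0.0430
Decision: reject H₀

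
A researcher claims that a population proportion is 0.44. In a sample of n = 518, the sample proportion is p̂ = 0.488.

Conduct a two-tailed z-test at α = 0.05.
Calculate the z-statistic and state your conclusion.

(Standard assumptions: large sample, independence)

H₀: p = 0.44, H₁: p ≠ 0.44
Standard error: SE = √(p₀(1-p₀)/n) = √(0.44×0.56/518) = 0.021810
z-statistic: z = (p̂ - p₀)/SE = (0.488 - 0.44)/0.021810 = 2.2008
Critical value: z_0.025 = ±1.960
p-value = 0.0278
Decision: reject H₀ at α = 0.05

Answer: z = 2.2008, reject H₀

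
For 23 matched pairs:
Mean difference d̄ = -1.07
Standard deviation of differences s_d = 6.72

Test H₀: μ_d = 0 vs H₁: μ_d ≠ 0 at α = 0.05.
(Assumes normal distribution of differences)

df = n - 1 = 22
SE = s_d/√n = 6.72/√23 = 1.4012
t = d̄/SE = -1.07/1.4012 = -0.7636
Critical value: t_{0.025,22} = ±2.074
p-value ≈ 0.4532
Decision: fail to reject H₀

Answer: t = -0.7636, fail to reject H₀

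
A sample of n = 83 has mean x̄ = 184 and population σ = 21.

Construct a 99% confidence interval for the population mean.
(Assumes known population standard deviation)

Confidence level: 99%, α = 0.01
z_0.005 = 2.576
SE = σ/√n = 21/√83 = 2.3050
Margin of error = 2.576 × 2.3050 = 5.9377
CI: x̄ ± margin = 184 ± 5.9377
CI: (178.0623, 189.9377)

Answer: (178.0623, 189.9377)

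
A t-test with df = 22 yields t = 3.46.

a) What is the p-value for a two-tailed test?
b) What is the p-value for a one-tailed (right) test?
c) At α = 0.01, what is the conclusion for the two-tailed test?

Answer: a) 0.0022, b) 0.0011, c) reject H₀

Derivation:
Using t-distribution with df = 22:
a) Two-tailed: p = 2×P(T > 3.46) = 0.0022
b) One-tailed: p = P(T > 3.46) = 0.0011
c) 0.0022 < 0.01, reject H₀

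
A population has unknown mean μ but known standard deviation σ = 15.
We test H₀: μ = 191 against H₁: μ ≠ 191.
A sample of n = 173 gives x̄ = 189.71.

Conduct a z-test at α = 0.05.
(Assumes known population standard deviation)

Standard error: SE = σ/√n = 15/√173 = 1.1404
z-statistic: z = (x̄ - μ₀)/SE = (189.71 - 191)/1.1404 = -1.1312
Critical value: ±1.960
p-value = 0.2580
Decision: fail to reject H₀

Answer: z = -1.1312, fail to reject H₀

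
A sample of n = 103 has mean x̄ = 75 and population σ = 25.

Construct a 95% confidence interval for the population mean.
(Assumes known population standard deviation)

Answer: (70.1719, 79.8281)

Derivation:
Confidence level: 95%, α = 0.05
z_0.025 = 1.960
SE = σ/√n = 25/√103 = 2.4633
Margin of error = 1.960 × 2.4633 = 4.8281
CI: x̄ ± margin = 75 ± 4.8281
CI: (70.1719, 79.8281)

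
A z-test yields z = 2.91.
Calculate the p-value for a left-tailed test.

Answer: p-value ≈ 0.9982

Derivation:
For z = 2.91:
p = P(Z < 2.91) = Φ(2.91) = 0.9982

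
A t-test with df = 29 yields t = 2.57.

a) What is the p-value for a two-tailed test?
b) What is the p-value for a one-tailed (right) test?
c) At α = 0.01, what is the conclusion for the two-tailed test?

Answer: a) 0.0156, b) 0.0078, c) fail to reject H₀

Derivation:
Using t-distribution with df = 29:
a) Two-tailed: p = 2×P(T > 2.57) = 0.0156
b) One-tailed: p = P(T > 2.57) = 0.0078
c) 0.0156 ≥ 0.01, fail to reject H₀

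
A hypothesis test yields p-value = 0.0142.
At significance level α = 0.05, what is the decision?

Answer: reject H₀

Derivation:
Compare p-value to α:
0.0142 < 0.05
Decision: reject H₀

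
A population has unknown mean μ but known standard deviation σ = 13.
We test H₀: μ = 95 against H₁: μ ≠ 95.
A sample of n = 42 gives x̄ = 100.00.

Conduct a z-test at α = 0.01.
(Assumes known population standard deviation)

Standard error: SE = σ/√n = 13/√42 = 2.0059
z-statistic: z = (x̄ - μ₀)/SE = (100.00 - 95)/2.0059 = 2.4926
Critical value: ±2.576
p-value = 0.0127
Decision: fail to reject H₀

Answer: z = 2.4926, fail to reject H₀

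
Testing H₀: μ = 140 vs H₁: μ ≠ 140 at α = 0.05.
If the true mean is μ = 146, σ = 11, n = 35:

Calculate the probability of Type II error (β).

SE = σ/√n = 11/√35 = 1.8593
Critical values: μ₀ ± z_0.025×SE = 140 ± 1.960×1.8593
Acceptance region: (136.3558, 143.6442)
Under H₁ (μ = 146): z_high = (143.6442 - 146)/1.8593 = -1.2670, z_low = (136.3558 - 146)/1.8593 = -5.1870
β = P(not reject | H₁) = Φ(-1.2670) - Φ(-5.1870) ≈ 0.1026

Answer: β ≈ 0.1026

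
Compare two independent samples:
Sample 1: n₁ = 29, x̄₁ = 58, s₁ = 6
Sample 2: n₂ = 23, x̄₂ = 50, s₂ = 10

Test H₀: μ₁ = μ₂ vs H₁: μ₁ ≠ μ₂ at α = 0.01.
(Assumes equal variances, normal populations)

Pooled variance: s²_p = [28×6² + 22×10²]/(50) = 64.1600
s_p = 8.0100
SE = s_p×√(1/n₁ + 1/n₂) = 8.0100×√(1/29 + 1/23) = 2.2365
t = (x̄₁ - x̄₂)/SE = (58 - 50)/2.2365 = 3.5770
df = 50, t-critical = ±2.678
Decision: reject H₀

Answer: t = 3.5770, reject H₀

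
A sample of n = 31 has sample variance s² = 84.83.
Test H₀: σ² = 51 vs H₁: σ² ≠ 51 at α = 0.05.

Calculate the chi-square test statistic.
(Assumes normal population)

df = n - 1 = 30
χ² = (n-1)s²/σ₀² = 30×84.83/51 = 49.9000
Critical values: χ²_{0.975,30} = 16.791, χ²_{0.025,30} = 46.979
Rejection region: χ² < 16.791 or χ² > 46.979
Decision: reject H₀

Answer: χ² = 49.9000, reject H₀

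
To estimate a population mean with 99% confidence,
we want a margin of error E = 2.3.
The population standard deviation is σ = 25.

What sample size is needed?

z_0.005 = 2.576
n = (z×σ/E)² = (2.576×25/2.3)²
n = 784.0000
Already a whole number: n = 784

Answer: n = 784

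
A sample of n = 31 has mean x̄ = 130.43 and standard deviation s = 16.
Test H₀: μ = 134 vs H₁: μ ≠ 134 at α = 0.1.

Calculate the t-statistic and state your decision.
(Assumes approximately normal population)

df = n - 1 = 30
SE = s/√n = 16/√31 = 2.8737
t = (x̄ - μ₀)/SE = (130.43 - 134)/2.8737 = -1.2423
Critical value: t_{0.05,30} = ±1.697
p-value ≈ 0.2237
Decision: fail to reject H₀

Answer: t = -1.2423, fail to reject H₀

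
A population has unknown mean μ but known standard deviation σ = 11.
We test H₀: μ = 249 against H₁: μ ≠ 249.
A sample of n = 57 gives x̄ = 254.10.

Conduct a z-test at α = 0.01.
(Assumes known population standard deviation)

Answer: z = 3.5003, reject H₀

Derivation:
Standard error: SE = σ/√n = 11/√57 = 1.4570
z-statistic: z = (x̄ - μ₀)/SE = (254.10 - 249)/1.4570 = 3.5003
Critical value: ±2.576
p-value = 0.0005
Decision: reject H₀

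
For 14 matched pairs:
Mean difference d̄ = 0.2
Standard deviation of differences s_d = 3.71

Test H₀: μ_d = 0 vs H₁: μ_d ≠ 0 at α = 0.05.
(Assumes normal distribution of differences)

Answer: t = 0.2017, fail to reject H₀

Derivation:
df = n - 1 = 13
SE = s_d/√n = 3.71/√14 = 0.9915
t = d̄/SE = 0.2/0.9915 = 0.2017
Critical value: t_{0.025,13} = ±2.160
p-value ≈ 0.8433
Decision: fail to reject H₀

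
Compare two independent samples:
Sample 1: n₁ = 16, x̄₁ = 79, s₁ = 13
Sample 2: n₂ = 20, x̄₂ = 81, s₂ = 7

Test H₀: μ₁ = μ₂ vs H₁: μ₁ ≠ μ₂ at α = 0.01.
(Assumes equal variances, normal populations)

Pooled variance: s²_p = [15×13² + 19×7²]/(34) = 101.9412
s_p = 10.0966
SE = s_p×√(1/n₁ + 1/n₂) = 10.0966×√(1/16 + 1/20) = 3.3865
t = (x̄₁ - x̄₂)/SE = (79 - 81)/3.3865 = -0.5906
df = 34, t-critical = ±2.728
Decision: fail to reject H₀

Answer: t = -0.5906, fail to reject H₀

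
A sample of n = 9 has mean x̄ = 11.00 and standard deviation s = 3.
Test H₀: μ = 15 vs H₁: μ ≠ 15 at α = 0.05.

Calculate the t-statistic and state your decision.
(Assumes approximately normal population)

df = n - 1 = 8
SE = s/√n = 3/√9 = 1.0000
t = (x̄ - μ₀)/SE = (11.00 - 15)/1.0000 = -4.0000
Critical value: t_{0.025,8} = ±2.306
p-value ≈ 0.0039
Decision: reject H₀

Answer: t = -4.0000, reject H₀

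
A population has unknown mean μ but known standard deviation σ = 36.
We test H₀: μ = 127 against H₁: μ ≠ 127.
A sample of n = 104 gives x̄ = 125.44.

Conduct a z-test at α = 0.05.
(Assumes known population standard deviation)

Standard error: SE = σ/√n = 36/√104 = 3.5301
z-statistic: z = (x̄ - μ₀)/SE = (125.44 - 127)/3.5301 = -0.4419
Critical value: ±1.960
p-value = 0.6586
Decision: fail to reject H₀

Answer: z = -0.4419, fail to reject H₀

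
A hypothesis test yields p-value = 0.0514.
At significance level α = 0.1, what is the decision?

Answer: reject H₀

Derivation:
Compare p-value to α:
0.0514 < 0.1
Decision: reject H₀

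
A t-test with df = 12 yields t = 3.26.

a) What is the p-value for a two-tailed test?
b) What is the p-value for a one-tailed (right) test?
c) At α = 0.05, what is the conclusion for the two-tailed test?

Using t-distribution with df = 12:
a) Two-tailed: p = 2×P(T > 3.26) = 0.0068
b) One-tailed: p = P(T > 3.26) = 0.0034
c) 0.0068 < 0.05, reject H₀

Answer: a) 0.0068, b) 0.0034, c) reject H₀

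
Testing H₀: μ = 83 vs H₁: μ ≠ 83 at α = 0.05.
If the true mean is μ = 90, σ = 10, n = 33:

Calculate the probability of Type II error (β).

SE = σ/√n = 10/√33 = 1.7408
Critical values: μ₀ ± z_0.025×SE = 83 ± 1.960×1.7408
Acceptance region: (79.5880, 86.4120)
Under H₁ (μ = 90): z_high = (86.4120 - 90)/1.7408 = -2.0611, z_low = (79.5880 - 90)/1.7408 = -5.9812
β = P(not reject | H₁) = Φ(-2.0611) - Φ(-5.9812) ≈ 0.0196

Answer: β ≈ 0.0196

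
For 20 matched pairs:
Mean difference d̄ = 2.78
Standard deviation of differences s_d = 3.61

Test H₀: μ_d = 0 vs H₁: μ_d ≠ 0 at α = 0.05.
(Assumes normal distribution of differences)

df = n - 1 = 19
SE = s_d/√n = 3.61/√20 = 0.8072
t = d̄/SE = 2.78/0.8072 = 3.4440
Critical value: t_{0.025,19} = ±2.093
p-value ≈ 0.0027
Decision: reject H₀

Answer: t = 3.4440, reject H₀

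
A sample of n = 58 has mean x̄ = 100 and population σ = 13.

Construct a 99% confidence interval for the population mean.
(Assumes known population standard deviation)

Confidence level: 99%, α = 0.01
z_0.005 = 2.576
SE = σ/√n = 13/√58 = 1.7070
Margin of error = 2.576 × 1.7070 = 4.3972
CI: x̄ ± margin = 100 ± 4.3972
CI: (95.6028, 104.3972)

Answer: (95.6028, 104.3972)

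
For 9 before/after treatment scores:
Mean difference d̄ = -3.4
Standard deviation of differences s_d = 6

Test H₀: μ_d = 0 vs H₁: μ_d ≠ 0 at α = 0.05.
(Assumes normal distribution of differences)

Answer: t = -1.7000, fail to reject H₀

Derivation:
df = n - 1 = 8
SE = s_d/√n = 6/√9 = 2.0000
t = d̄/SE = -3.4/2.0000 = -1.7000
Critical value: t_{0.025,8} = ±2.306
p-value ≈ 0.1276
Decision: fail to reject H₀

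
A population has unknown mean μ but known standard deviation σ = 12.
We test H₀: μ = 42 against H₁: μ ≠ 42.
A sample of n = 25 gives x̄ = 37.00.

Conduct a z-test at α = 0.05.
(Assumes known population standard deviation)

Standard error: SE = σ/√n = 12/√25 = 2.4000
z-statistic: z = (x̄ - μ₀)/SE = (37.00 - 42)/2.4000 = -2.0833
Critical value: ±1.960
p-value = 0.0372
Decision: reject H₀

Answer: z = -2.0833, reject H₀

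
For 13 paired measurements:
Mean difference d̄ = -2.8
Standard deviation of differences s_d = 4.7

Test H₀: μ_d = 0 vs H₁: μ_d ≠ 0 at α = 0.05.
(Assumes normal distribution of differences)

df = n - 1 = 12
SE = s_d/√n = 4.7/√13 = 1.3035
t = d̄/SE = -2.8/1.3035 = -2.1481
Critical value: t_{0.025,12} = ±2.179
p-value ≈ 0.0528
Decision: fail to reject H₀

Answer: t = -2.1481, fail to reject H₀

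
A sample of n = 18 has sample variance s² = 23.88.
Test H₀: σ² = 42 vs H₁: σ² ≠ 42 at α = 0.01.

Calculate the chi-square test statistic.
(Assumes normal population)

Answer: χ² = 9.6657, fail to reject H₀

Derivation:
df = n - 1 = 17
χ² = (n-1)s²/σ₀² = 17×23.88/42 = 9.6657
Critical values: χ²_{0.995,17} = 5.697, χ²_{0.005,17} = 35.718
Rejection region: χ² < 5.697 or χ² > 35.718
Decision: fail to reject H₀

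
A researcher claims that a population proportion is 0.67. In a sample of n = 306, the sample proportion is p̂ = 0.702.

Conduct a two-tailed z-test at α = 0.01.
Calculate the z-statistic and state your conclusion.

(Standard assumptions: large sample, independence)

Answer: z = 1.1905, fail to reject H₀

Derivation:
H₀: p = 0.67, H₁: p ≠ 0.67
Standard error: SE = √(p₀(1-p₀)/n) = √(0.67×0.33/306) = 0.026880
z-statistic: z = (p̂ - p₀)/SE = (0.702 - 0.67)/0.026880 = 1.1905
Critical value: z_0.005 = ±2.576
p-value = 0.2338
Decision: fail to reject H₀ at α = 0.01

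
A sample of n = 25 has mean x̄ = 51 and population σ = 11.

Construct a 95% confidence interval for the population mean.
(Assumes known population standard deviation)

Confidence level: 95%, α = 0.05
z_0.025 = 1.960
SE = σ/√n = 11/√25 = 2.2000
Margin of error = 1.960 × 2.2000 = 4.3120
CI: x̄ ± margin = 51 ± 4.3120
CI: (46.6880, 55.3120)

Answer: (46.6880, 55.3120)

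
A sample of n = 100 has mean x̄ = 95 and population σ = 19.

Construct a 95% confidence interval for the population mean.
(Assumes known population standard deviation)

Answer: (91.2760, 98.7240)

Derivation:
Confidence level: 95%, α = 0.05
z_0.025 = 1.960
SE = σ/√n = 19/√100 = 1.9000
Margin of error = 1.960 × 1.9000 = 3.7240
CI: x̄ ± margin = 95 ± 3.7240
CI: (91.2760, 98.7240)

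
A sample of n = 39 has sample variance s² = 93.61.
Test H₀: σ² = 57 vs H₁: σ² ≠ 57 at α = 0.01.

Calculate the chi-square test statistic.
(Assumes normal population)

df = n - 1 = 38
χ² = (n-1)s²/σ₀² = 38×93.61/57 = 62.4067
Critical values: χ²_{0.995,38} = 19.289, χ²_{0.005,38} = 64.181
Rejection region: χ² < 19.289 or χ² > 64.181
Decision: fail to reject H₀

Answer: χ² = 62.4067, fail to reject H₀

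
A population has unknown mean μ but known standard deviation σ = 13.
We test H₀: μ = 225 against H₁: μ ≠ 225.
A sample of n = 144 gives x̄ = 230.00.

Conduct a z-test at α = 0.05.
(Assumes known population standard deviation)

Standard error: SE = σ/√n = 13/√144 = 1.0833
z-statistic: z = (x̄ - μ₀)/SE = (230.00 - 225)/1.0833 = 4.6155
Critical value: ±1.960
p-value < 0.0001
Decision: reject H₀

Answer: z = 4.6155, reject H₀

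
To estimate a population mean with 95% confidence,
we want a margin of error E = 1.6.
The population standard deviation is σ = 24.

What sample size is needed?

z_0.025 = 1.960
n = (z×σ/E)² = (1.960×24/1.6)²
n = 864.3600
Round up: n = 865

Answer: n = 865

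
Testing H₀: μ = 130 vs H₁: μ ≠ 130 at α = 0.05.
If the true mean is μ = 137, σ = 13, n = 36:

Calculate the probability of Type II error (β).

SE = σ/√n = 13/√36 = 2.1667
Critical values: μ₀ ± z_0.025×SE = 130 ± 1.960×2.1667
Acceptance region: (125.7533, 134.2467)
Under H₁ (μ = 137): z_high = (134.2467 - 137)/2.1667 = -1.2707, z_low = (125.7533 - 137)/2.1667 = -5.1907
β = P(not reject | H₁) = Φ(-1.2707) - Φ(-5.1907) ≈ 0.1019

Answer: β ≈ 0.1019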